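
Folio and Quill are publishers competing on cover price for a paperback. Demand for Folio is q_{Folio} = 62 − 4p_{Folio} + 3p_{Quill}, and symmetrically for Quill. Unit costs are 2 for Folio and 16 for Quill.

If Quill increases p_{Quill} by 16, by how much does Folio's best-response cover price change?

Folio's profit: π = (p_{Folio} − 2)(62 − 4p_{Folio} + 3p_{Quill}).
∂π/∂p_{Folio} = 70 − 8p_{Folio} + 3p_{Quill} = 0 ⇒ p_{Folio} = 8.75 + 0.375p_{Quill}.
The reaction-function slope is 0.375, so a 16-unit rise in p_{Quill} moves p_{Folio} by 0.375 × 16 = 6. Folio's best response rises — the actions are strategic complements.

6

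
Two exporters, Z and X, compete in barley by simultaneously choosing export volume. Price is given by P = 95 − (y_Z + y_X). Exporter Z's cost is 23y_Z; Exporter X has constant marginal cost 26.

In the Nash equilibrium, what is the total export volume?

Exporter Z's profit: π = y_Z(95 − (y_Z + y_X)) − 23y_Z.
∂π/∂y_Z = 72 − 2y_Z − y_X = 0, so y_Z = 36 − 0.5y_X.
By the same steps for X: y_X = 34.5 − 0.5y_Z.
Substituting the second reaction function into the first: y_Z = 36 − 0.5(34.5 − 0.5y_Z), which gives 0.75y_Z = 18.75 ⇒ y_Z = 25.
Then y_X = 34.5 − 0.5·25 = 22.
Total export volume: 25 + 22 = 47.

47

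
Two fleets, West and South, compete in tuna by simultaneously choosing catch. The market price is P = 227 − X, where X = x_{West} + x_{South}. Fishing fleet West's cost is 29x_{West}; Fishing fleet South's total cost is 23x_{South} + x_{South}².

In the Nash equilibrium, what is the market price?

113

Fishing fleet West's profit: π = x_{West}(227 − (x_{West} + x_{South})) − 29x_{West}.
∂π/∂x_{West} = 198 − 2x_{West} − x_{South} = 0, so x_{West} = 99 − 0.5x_{South}.
For South: ∂π/∂x_{South} = 204 − 4x_{South} − x_{West} = 0 ⇒ x_{South} = 51 − 0.25x_{West}.
Solving the two reaction functions simultaneously: (1 − (−0.5)(−0.25))x_{West} = 99 − 0.5·51, so 0.875x_{West} = 73.5 and x_{West} = 84.
Then x_{South} = 51 − 0.25·84 = 30.
Equilibrium price: P = 227 − 114 = 113.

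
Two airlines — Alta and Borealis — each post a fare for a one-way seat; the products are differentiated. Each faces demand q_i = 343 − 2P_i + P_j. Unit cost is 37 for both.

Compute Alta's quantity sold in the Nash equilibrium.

204

Alta's profit: π = (P_{Alta} − 37)(343 − 2P_{Alta} + P_{Borealis}).
∂π/∂P_{Alta} = 417 − 4P_{Alta} + P_{Borealis} = 0 ⇒ P_{Alta} = 104.25 + 0.25P_{Borealis}.
The game is symmetric, so in equilibrium P_{Borealis} = P_{Alta}: the reaction function gives 0.75P_{Alta} = 104.25, hence P_{Alta} = 139.
q_{Alta} = 343 − 2·139 + 139 = 204.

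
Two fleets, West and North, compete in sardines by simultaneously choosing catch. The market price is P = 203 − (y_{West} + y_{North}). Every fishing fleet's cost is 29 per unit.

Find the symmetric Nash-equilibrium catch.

Fishing fleet West's profit: π = y_{West}(203 − (y_{West} + y_{North})) − 29y_{West}.
∂π/∂y_{West} = 174 − 2y_{West} − y_{North} = 0, so y_{West} = 87 − 0.5y_{North}.
Setting y_{West} = y_{North} in the reaction function: y_{West} = 87 − 0.5y_{West}, so y_{West} = 87 / 1.5 = 58.

58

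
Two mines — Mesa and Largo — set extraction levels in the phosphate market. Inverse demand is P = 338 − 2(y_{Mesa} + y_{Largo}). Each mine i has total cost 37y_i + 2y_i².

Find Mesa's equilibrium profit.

3624.04

Mine Mesa's profit: π = y_{Mesa}(338 − 2(y_{Mesa} + y_{Largo})) − 37y_{Mesa} − 2y_{Mesa}².
∂π/∂y_{Mesa} = 301 − 8y_{Mesa} − 2y_{Largo} = 0, so y_{Mesa} = 37.625 − 0.25y_{Largo}.
The game is symmetric, so in equilibrium y_{Largo} = y_{Mesa}: the reaction function gives 1.25y_{Mesa} = 37.625, hence y_{Mesa} = 30.1.
Price P = 338 − 2·60.2 = 217.6.
Mesa's profit: (217.6 − 37)·30.1 − 2(30.1)² = 3624.04.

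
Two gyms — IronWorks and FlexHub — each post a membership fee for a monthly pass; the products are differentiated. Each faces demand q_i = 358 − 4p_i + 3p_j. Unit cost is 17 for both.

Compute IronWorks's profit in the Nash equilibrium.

18604.96

IronWorks's profit: π = (p_{IronWorks} − 17)(358 − 4p_{IronWorks} + 3p_{FlexHub}).
∂π/∂p_{IronWorks} = 426 − 8p_{IronWorks} + 3p_{FlexHub} = 0 ⇒ p_{IronWorks} = 53.25 + 0.375p_{FlexHub}.
By symmetry p_{FlexHub} = p_{IronWorks}; substituting into the reaction function, 0.625p_{IronWorks} = 53.25 and p_{IronWorks} = 85.2.
q_{IronWorks} = 358 − 4·85.2 + 3·85.2 = 272.8.
Profit = (85.2 − 17)·272.8 = 18604.96.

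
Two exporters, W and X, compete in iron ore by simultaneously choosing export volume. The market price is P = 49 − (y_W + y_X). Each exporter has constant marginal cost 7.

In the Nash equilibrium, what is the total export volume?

Exporter W's profit: π = y_W(49 − (y_W + y_X)) − 7y_W.
∂π/∂y_W = 42 − 2y_W − y_X = 0, so y_W = 21 − 0.5y_X.
The game is symmetric, so in equilibrium y_X = y_W: the reaction function gives 1.5y_W = 21, hence y_W = 14.
Total export volume: 14 + 14 = 28.

28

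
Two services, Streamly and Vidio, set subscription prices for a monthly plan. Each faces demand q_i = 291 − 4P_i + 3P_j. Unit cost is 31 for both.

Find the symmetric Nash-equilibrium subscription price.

Streamly's profit: π = (P_{Streamly} − 31)(291 − 4P_{Streamly} + 3P_{Vidio}).
∂π/∂P_{Streamly} = 415 − 8P_{Streamly} + 3P_{Vidio} = 0 ⇒ P_{Streamly} = 51.875 + 0.375P_{Vidio}.
The game is symmetric, so in equilibrium P_{Vidio} = P_{Streamly}: the reaction function gives 0.625P_{Streamly} = 51.875, hence P_{Streamly} = 83.

83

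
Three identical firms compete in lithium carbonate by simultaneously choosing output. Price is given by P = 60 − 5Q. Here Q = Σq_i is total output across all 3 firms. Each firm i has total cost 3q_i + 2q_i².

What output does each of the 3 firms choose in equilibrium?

2.375

A representative firm's profit is π_i = q_i(60 − 5Q) − 3q_i − 2q_i², with Q = q_i + Σ_{j≠i} q_j.
First-order condition: 57 − 14q_i − 5Σ_{j≠i} q_j = 0.
In a symmetric equilibrium every firm chooses the same q, so Σ_{j≠i} q_j = 2q. The condition becomes 57 − 24q = 0, giving q = 57/24 = 2.375.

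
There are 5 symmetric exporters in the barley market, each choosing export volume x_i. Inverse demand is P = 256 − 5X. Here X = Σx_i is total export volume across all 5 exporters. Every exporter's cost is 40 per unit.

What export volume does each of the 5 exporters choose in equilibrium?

7.2

A representative exporter's profit is π_i = x_i(256 − 5X) − 40x_i, with X = x_i + Σ_{j≠i} x_j.
First-order condition: 216 − 10x_i − 5Σ_{j≠i} x_j = 0.
With identical exporters, set every x_j = x: then 216 − 10x − 20x = 0, i.e. x = 216/30 = 7.2.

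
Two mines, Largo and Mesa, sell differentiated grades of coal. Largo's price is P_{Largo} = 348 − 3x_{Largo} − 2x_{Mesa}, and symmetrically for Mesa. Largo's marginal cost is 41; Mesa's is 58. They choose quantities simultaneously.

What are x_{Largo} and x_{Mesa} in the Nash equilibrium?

39.4375, 35.1875

Mine Largo's profit: π = x_{Largo}(348 − 3x_{Largo} − 2x_{Mesa}) − 41x_{Largo}.
∂π/∂x_{Largo} = 307 − 6x_{Largo} − 2x_{Mesa} = 0 ⇒ x_{Largo} = 307/6 − (1/3)x_{Mesa}.
Similarly x_{Mesa} = 145/3 − (1/3)x_{Largo}.
Plugging x_{Mesa} into Largo's best response: x_{Largo} = 307/6 − (1/3)(145/3 − (1/3)x_{Largo}) ⇒ (8/9)x_{Largo} = 631/18, so x_{Largo} = 39.4375.
Then x_{Mesa} = 145/3 − (1/3)·39.4375 = 35.1875.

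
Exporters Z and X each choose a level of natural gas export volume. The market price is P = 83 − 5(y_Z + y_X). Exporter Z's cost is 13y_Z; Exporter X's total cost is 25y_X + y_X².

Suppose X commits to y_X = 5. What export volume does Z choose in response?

4.5

Exporter Z's profit: π = y_Z(83 − 5(y_Z + y_X)) − 13y_Z.
∂π/∂y_Z = 70 − 10y_Z − 5y_X = 0, so y_Z = 7 − 0.5y_X.
At y_X = 5: y_Z = 7 − 0.5·5 = 4.5.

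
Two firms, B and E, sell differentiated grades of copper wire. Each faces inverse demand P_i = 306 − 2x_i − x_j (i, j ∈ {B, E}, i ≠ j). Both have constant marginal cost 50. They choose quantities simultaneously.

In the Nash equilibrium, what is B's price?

Firm B's profit: π = x_B(306 − 2x_B − x_E) − 50x_B.
∂π/∂x_B = 256 − 4x_B − x_E = 0 ⇒ x_B = 64 − 0.25x_E.
The game is symmetric, so in equilibrium x_E = x_B: the reaction function gives 1.25x_B = 64, hence x_B = 51.2.
P_B = 306 − 2·51.2 − 51.2 = 152.4.

152.4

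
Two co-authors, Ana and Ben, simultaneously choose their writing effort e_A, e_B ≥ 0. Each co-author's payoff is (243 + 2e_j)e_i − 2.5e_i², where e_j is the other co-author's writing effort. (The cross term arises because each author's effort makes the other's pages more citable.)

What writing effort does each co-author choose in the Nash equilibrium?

Ana's payoff is (243 + 2e_B)e_A − 2.5e_A².
∂π/∂e_A = 243 + 2e_B − 5e_A = 0, so e_A = 48.6 + 0.4e_B.
By symmetry e_B = e_A; substituting into the reaction function, 0.6e_A = 48.6 and e_A = 81.

81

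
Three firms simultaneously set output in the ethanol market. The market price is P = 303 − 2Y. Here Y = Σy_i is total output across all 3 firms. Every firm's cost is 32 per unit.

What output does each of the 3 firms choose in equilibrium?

33.875

A representative firm's profit is π_i = y_i(303 − 2Y) − 32y_i, with Y = y_i + Σ_{j≠i} y_j.
First-order condition: 271 − 4y_i − 2Σ_{j≠i} y_j = 0.
In a symmetric equilibrium every firm chooses the same y, so Σ_{j≠i} y_j = 2y. The condition becomes 271 − 8y = 0, giving y = 271/8 = 33.875.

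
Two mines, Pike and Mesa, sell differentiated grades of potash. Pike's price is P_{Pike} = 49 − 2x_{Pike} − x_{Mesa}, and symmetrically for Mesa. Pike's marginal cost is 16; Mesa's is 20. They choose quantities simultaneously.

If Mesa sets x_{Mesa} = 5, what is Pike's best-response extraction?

7

Mine Pike's profit: π = x_{Pike}(49 − 2x_{Pike} − x_{Mesa}) − 16x_{Pike}.
∂π/∂x_{Pike} = 33 − 4x_{Pike} − x_{Mesa} = 0 ⇒ x_{Pike} = 8.25 − 0.25x_{Mesa}.
At x_{Mesa} = 5: x_{Pike} = 8.25 − 0.25·5 = 7.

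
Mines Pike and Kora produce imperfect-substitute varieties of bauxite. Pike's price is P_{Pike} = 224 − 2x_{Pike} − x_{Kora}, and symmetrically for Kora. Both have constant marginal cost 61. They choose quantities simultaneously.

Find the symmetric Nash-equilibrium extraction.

32.6

Mine Pike's profit: π = x_{Pike}(224 − 2x_{Pike} − x_{Kora}) − 61x_{Pike}.
∂π/∂x_{Pike} = 163 − 4x_{Pike} − x_{Kora} = 0 ⇒ x_{Pike} = 40.75 − 0.25x_{Kora}.
The game is symmetric, so in equilibrium x_{Kora} = x_{Pike}: the reaction function gives 1.25x_{Pike} = 40.75, hence x_{Pike} = 32.6.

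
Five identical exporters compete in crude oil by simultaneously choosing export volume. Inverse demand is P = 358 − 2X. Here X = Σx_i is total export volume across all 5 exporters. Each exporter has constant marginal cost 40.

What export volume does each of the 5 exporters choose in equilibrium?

A representative exporter's profit is π_i = x_i(358 − 2X) − 40x_i, with X = x_i + Σ_{j≠i} x_j.
First-order condition: 318 − 4x_i − 2Σ_{j≠i} x_j = 0.
In a symmetric equilibrium every exporter chooses the same x, so Σ_{j≠i} x_j = 4x. The condition becomes 318 − 12x = 0, giving x = 318/12 = 26.5.

26.5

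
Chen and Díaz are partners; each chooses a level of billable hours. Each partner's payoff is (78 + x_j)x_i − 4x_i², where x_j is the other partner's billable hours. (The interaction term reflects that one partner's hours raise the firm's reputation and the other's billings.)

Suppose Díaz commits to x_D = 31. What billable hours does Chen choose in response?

Chen's payoff is (78 + x_D)x_C − 4x_C².
∂π/∂x_C = 78 + x_D − 8x_C = 0, so x_C = 9.75 + 0.125x_D.
At x_D = 31: x_C = 9.75 + 0.125·31 = 13.625.

13.625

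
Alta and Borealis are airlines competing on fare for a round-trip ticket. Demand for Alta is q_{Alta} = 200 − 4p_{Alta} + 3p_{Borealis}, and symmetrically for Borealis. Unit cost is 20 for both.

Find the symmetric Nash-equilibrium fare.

Alta's profit: π = (p_{Alta} − 20)(200 − 4p_{Alta} + 3p_{Borealis}).
∂π/∂p_{Alta} = 280 − 8p_{Alta} + 3p_{Borealis} = 0 ⇒ p_{Alta} = 35 + 0.375p_{Borealis}.
Setting p_{Alta} = p_{Borealis} in the reaction function: p_{Alta} = 35 + 0.375p_{Alta}, so p_{Alta} = 35 / 0.625 = 56.

56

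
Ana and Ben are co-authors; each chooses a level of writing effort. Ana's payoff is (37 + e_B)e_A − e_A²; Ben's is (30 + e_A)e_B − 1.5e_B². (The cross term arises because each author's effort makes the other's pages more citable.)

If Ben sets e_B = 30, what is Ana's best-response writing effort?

Expanding Ana's payoff: 37e_A + e_Be_A − e_A².
∂π/∂e_A = 37 + e_B − 2e_A = 0, so e_A = 18.5 + 0.5e_B.
At e_B = 30: e_A = 18.5 + 0.5·30 = 33.5.

33.5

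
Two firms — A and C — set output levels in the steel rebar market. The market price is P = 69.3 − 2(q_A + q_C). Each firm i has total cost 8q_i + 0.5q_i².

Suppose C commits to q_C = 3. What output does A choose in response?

Firm A's profit: π = q_A(69.3 − 2(q_A + q_C)) − 8q_A − 0.5q_A².
∂π/∂q_A = 61.3 − 5q_A − 2q_C = 0, so q_A = 12.26 − 0.4q_C.
At q_C = 3: q_A = 12.26 − 0.4·3 = 11.06.

11.06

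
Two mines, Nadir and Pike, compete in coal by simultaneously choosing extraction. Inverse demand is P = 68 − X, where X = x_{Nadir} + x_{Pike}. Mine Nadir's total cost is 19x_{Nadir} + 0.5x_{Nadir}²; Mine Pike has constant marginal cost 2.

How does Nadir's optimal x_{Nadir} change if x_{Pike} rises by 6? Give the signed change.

-2

Mine Nadir's profit: π = x_{Nadir}(68 − (x_{Nadir} + x_{Pike})) − 19x_{Nadir} − 0.5x_{Nadir}².
∂π/∂x_{Nadir} = 49 − 3x_{Nadir} − x_{Pike} = 0, so x_{Nadir} = 49/3 − (1/3)x_{Pike}.
The reaction-function slope is −1/3, so a 6-unit rise in x_{Pike} moves x_{Nadir} by −1/3 × 6 = −2. Nadir's best response falls — the actions are strategic substitutes.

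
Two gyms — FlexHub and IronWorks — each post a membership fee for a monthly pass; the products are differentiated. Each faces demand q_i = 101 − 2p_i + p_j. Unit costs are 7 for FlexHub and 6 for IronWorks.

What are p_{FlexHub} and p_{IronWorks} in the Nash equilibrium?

FlexHub's profit: π = (p_{FlexHub} − 7)(101 − 2p_{FlexHub} + p_{IronWorks}).
∂π/∂p_{FlexHub} = 115 − 4p_{FlexHub} + p_{IronWorks} = 0 ⇒ p_{FlexHub} = 28.75 + 0.25p_{IronWorks}.
Similarly p_{IronWorks} = 28.25 + 0.25p_{FlexHub}.
Substituting the second reaction function into the first: p_{FlexHub} = 28.75 + 0.25(28.25 + 0.25p_{FlexHub}), which gives 0.9375p_{FlexHub} = 35.8125 ⇒ p_{FlexHub} = 38.2.
Then p_{IronWorks} = 28.25 + 0.25·38.2 = 37.8.

38.2, 37.8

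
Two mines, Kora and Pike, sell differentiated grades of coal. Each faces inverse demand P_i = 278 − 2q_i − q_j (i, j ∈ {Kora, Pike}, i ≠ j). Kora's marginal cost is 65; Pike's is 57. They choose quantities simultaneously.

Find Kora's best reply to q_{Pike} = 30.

Mine Kora's profit: π = q_{Kora}(278 − 2q_{Kora} − q_{Pike}) − 65q_{Kora}.
∂π/∂q_{Kora} = 213 − 4q_{Kora} − q_{Pike} = 0 ⇒ q_{Kora} = 53.25 − 0.25q_{Pike}.
At q_{Pike} = 30: q_{Kora} = 53.25 − 0.25·30 = 45.75.

45.75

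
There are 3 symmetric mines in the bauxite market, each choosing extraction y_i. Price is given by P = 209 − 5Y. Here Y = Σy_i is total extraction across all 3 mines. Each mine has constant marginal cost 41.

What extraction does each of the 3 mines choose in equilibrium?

A representative mine's profit is π_i = y_i(209 − 5Y) − 41y_i, with Y = y_i + Σ_{j≠i} y_j.
First-order condition: 168 − 10y_i − 5Σ_{j≠i} y_j = 0.
In a symmetric equilibrium every mine chooses the same y, so Σ_{j≠i} y_j = 2y. The condition becomes 168 − 20y = 0, giving y = 168/20 = 8.4.

8.4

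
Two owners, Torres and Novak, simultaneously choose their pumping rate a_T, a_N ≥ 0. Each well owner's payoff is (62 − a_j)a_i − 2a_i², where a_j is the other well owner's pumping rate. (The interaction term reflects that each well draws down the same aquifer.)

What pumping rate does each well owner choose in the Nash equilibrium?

Torres's payoff is (62 − a_N)a_T − 2a_T².
∂π/∂a_T = 62 − a_N − 4a_T = 0, so a_T = 15.5 − 0.25a_N.
Setting a_T = a_N in the reaction function: a_T = 15.5 − 0.25a_T, so a_T = 15.5 / 1.25 = 12.4.

12.4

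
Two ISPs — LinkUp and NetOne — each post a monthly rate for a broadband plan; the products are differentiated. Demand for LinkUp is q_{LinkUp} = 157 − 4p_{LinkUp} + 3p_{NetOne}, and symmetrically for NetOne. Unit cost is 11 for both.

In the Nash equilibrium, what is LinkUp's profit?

3410.56

LinkUp's profit: π = (p_{LinkUp} − 11)(157 − 4p_{LinkUp} + 3p_{NetOne}).
∂π/∂p_{LinkUp} = 201 − 8p_{LinkUp} + 3p_{NetOne} = 0 ⇒ p_{LinkUp} = 25.125 + 0.375p_{NetOne}.
By symmetry p_{NetOne} = p_{LinkUp}; substituting into the reaction function, 0.625p_{LinkUp} = 25.125 and p_{LinkUp} = 40.2.
q_{LinkUp} = 157 − 4·40.2 + 3·40.2 = 116.8.
Profit = (40.2 − 11)·116.8 = 3410.56.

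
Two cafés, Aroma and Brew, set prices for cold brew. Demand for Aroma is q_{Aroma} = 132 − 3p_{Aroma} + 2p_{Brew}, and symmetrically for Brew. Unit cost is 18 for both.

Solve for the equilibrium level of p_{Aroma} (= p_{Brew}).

46.5

Aroma's profit: π = (p_{Aroma} − 18)(132 − 3p_{Aroma} + 2p_{Brew}).
∂π/∂p_{Aroma} = 186 − 6p_{Aroma} + 2p_{Brew} = 0 ⇒ p_{Aroma} = 31 + (1/3)p_{Brew}.
Setting p_{Aroma} = p_{Brew} in the reaction function: p_{Aroma} = 31 + (1/3)p_{Aroma}, so p_{Aroma} = 31 / (2/3) = 46.5.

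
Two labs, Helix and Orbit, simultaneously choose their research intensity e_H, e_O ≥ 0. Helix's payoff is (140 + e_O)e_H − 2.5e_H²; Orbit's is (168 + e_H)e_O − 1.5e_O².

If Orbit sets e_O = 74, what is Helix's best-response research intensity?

Expanding Helix's payoff: 140e_H + e_Oe_H − 2.5e_H².
∂π/∂e_H = 140 + e_O − 5e_H = 0, so e_H = 28 + 0.2e_O.
At e_O = 74: e_H = 28 + 0.2·74 = 42.8.

42.8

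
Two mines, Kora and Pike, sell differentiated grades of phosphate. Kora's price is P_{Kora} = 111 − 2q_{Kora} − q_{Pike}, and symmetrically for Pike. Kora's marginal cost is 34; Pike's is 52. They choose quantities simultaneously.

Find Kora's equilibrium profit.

551.12

Mine Kora's profit: π = q_{Kora}(111 − 2q_{Kora} − q_{Pike}) − 34q_{Kora}.
∂π/∂q_{Kora} = 77 − 4q_{Kora} − q_{Pike} = 0 ⇒ q_{Kora} = 19.25 − 0.25q_{Pike}.
Similarly q_{Pike} = 14.75 − 0.25q_{Kora}.
Substituting the second reaction function into the first: q_{Kora} = 19.25 − 0.25(14.75 − 0.25q_{Kora}), which gives 0.9375q_{Kora} = 15.5625 ⇒ q_{Kora} = 16.6.
Then q_{Pike} = 14.75 − 0.25·16.6 = 10.6.
P_{Kora} = 111 − 2·16.6 − 10.6 = 67.2.
Profit = (67.2 − 34)·16.6 = 551.12.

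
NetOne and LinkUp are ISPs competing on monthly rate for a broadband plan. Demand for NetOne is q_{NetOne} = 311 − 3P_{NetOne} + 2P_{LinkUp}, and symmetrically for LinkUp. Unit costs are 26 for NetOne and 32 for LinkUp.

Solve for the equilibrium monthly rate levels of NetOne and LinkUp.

98.375, 100.625

NetOne's profit: π = (P_{NetOne} − 26)(311 − 3P_{NetOne} + 2P_{LinkUp}).
∂π/∂P_{NetOne} = 389 − 6P_{NetOne} + 2P_{LinkUp} = 0 ⇒ P_{NetOne} = 389/6 + (1/3)P_{LinkUp}.
Similarly P_{LinkUp} = 407/6 + (1/3)P_{NetOne}.
Solving the two reaction functions simultaneously: (1 − (1/3)(1/3))P_{NetOne} = 389/6 + (1/3)·(407/6), so (8/9)P_{NetOne} = 787/9 and P_{NetOne} = 98.375.
Then P_{LinkUp} = 407/6 + (1/3)·98.375 = 100.625.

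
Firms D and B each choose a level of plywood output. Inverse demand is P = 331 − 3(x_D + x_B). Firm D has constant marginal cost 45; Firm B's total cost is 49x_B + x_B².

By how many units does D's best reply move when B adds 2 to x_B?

Firm D's profit: π = x_D(331 − 3(x_D + x_B)) − 45x_D.
∂π/∂x_D = 286 − 6x_D − 3x_B = 0, so x_D = 143/3 − 0.5x_B.
The reaction-function slope is −0.5, so a 2-unit rise in x_B moves x_D by −0.5 × 2 = −1. D's best response falls — the actions are strategic substitutes.

-1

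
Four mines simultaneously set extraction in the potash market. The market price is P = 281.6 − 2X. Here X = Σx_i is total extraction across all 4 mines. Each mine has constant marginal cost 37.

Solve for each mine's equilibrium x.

24.46

A representative mine's profit is π_i = x_i(281.6 − 2X) − 37x_i, with X = x_i + Σ_{j≠i} x_j.
First-order condition: 244.6 − 4x_i − 2Σ_{j≠i} x_j = 0.
In a symmetric equilibrium every mine chooses the same x, so Σ_{j≠i} x_j = 3x. The condition becomes 244.6 − 10x = 0, giving x = 244.6/10 = 24.46.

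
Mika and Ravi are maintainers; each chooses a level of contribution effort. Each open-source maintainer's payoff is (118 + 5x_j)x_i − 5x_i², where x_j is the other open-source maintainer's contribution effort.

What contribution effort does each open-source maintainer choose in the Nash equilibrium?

23.6

Mika's payoff is (118 + 5x_R)x_M − 5x_M².
∂π/∂x_M = 118 + 5x_R − 10x_M = 0, so x_M = 11.8 + 0.5x_R.
Setting x_M = x_R in the reaction function: x_M = 11.8 + 0.5x_M, so x_M = 11.8 / 0.5 = 23.6.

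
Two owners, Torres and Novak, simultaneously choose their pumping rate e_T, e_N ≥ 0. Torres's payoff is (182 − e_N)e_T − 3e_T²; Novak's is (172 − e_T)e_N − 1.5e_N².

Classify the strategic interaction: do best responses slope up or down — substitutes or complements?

Expanding Torres's payoff: 182e_T − e_Ne_T − 3e_T².
∂π/∂e_T = 182 − e_N − 6e_T = 0, so e_T = 91/3 − (1/6)e_N.
The best-response slope de_T/de_N = −1/6 < 0: the reaction function is downward-sloping, so the choices are strategic substitutes.

strategic substitutes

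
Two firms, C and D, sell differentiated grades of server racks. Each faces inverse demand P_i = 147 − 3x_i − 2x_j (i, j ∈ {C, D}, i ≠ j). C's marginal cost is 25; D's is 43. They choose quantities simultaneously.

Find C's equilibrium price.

Firm C's profit: π = x_C(147 − 3x_C − 2x_D) − 25x_C.
∂π/∂x_C = 122 − 6x_C − 2x_D = 0 ⇒ x_C = 61/3 − (1/3)x_D.
Similarly x_D = 52/3 − (1/3)x_C.
Plugging x_D into C's best response: x_C = 61/3 − (1/3)(52/3 − (1/3)x_C) ⇒ (8/9)x_C = 131/9, so x_C = 16.375.
Then x_D = 52/3 − (1/3)·16.375 = 11.875.
P_C = 147 − 3·16.375 − 2·11.875 = 74.125.

74.125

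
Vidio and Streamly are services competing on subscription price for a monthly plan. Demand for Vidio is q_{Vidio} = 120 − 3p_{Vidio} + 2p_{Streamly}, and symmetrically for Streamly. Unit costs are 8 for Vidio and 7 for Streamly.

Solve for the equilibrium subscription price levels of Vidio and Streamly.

35.8125, 35.4375

Vidio's profit: π = (p_{Vidio} − 8)(120 − 3p_{Vidio} + 2p_{Streamly}).
∂π/∂p_{Vidio} = 144 − 6p_{Vidio} + 2p_{Streamly} = 0 ⇒ p_{Vidio} = 24 + (1/3)p_{Streamly}.
Similarly p_{Streamly} = 23.5 + (1/3)p_{Vidio}.
Substituting the second reaction function into the first: p_{Vidio} = 24 + (1/3)(23.5 + (1/3)p_{Vidio}), which gives (8/9)p_{Vidio} = 191/6 ⇒ p_{Vidio} = 35.8125.
Then p_{Streamly} = 23.5 + (1/3)·35.8125 = 35.4375.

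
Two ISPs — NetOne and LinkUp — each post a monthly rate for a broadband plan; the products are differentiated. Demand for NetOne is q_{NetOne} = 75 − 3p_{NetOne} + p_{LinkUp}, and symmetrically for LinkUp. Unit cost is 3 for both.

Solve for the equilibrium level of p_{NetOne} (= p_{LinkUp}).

16.8

NetOne's profit: π = (p_{NetOne} − 3)(75 − 3p_{NetOne} + p_{LinkUp}).
∂π/∂p_{NetOne} = 84 − 6p_{NetOne} + p_{LinkUp} = 0 ⇒ p_{NetOne} = 14 + (1/6)p_{LinkUp}.
By symmetry p_{LinkUp} = p_{NetOne}; substituting into the reaction function, (5/6)p_{NetOne} = 14 and p_{NetOne} = 16.8.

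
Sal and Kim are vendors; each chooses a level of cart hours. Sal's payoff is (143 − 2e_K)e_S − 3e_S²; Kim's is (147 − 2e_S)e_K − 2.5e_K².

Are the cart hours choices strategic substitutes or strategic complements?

Expanding Sal's payoff: 143e_S − 2e_Ke_S − 3e_S².
∂π/∂e_S = 143 − 2e_K − 6e_S = 0, so e_S = 143/6 − (1/3)e_K.
The best-response slope de_S/de_K = −1/3 < 0: the reaction function is downward-sloping, so the choices are strategic substitutes.

strategic substitutes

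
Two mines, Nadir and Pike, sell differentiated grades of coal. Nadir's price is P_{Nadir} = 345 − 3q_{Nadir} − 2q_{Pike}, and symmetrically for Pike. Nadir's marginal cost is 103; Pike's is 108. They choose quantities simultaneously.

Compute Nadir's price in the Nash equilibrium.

194.6875

Mine Nadir's profit: π = q_{Nadir}(345 − 3q_{Nadir} − 2q_{Pike}) − 103q_{Nadir}.
∂π/∂q_{Nadir} = 242 − 6q_{Nadir} − 2q_{Pike} = 0 ⇒ q_{Nadir} = 121/3 − (1/3)q_{Pike}.
Similarly q_{Pike} = 39.5 − (1/3)q_{Nadir}.
Plugging q_{Pike} into Nadir's best response: q_{Nadir} = 121/3 − (1/3)(39.5 − (1/3)q_{Nadir}) ⇒ (8/9)q_{Nadir} = 163/6, so q_{Nadir} = 30.5625.
Then q_{Pike} = 39.5 − (1/3)·30.5625 = 29.3125.
P_{Nadir} = 345 − 3·30.5625 − 2·29.3125 = 194.6875.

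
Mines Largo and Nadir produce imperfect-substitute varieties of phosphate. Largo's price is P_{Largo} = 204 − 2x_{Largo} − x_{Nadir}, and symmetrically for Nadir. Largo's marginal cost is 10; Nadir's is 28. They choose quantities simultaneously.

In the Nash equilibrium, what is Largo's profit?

Mine Largo's profit: π = x_{Largo}(204 − 2x_{Largo} − x_{Nadir}) − 10x_{Largo}.
∂π/∂x_{Largo} = 194 − 4x_{Largo} − x_{Nadir} = 0 ⇒ x_{Largo} = 48.5 − 0.25x_{Nadir}.
Similarly x_{Nadir} = 44 − 0.25x_{Largo}.
Plugging x_{Nadir} into Largo's best response: x_{Largo} = 48.5 − 0.25(44 − 0.25x_{Largo}) ⇒ 0.9375x_{Largo} = 37.5, so x_{Largo} = 40.
Then x_{Nadir} = 44 − 0.25·40 = 34.
P_{Largo} = 204 − 2·40 − 34 = 90.
Profit = (90 − 10)·40 = 3200.

3200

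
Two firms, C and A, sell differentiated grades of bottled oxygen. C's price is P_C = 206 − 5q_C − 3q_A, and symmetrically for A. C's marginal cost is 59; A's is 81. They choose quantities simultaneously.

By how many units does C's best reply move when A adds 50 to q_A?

Firm C's profit: π = q_C(206 − 5q_C − 3q_A) − 59q_C.
∂π/∂q_C = 147 − 10q_C − 3q_A = 0 ⇒ q_C = 14.7 − 0.3q_A.
The reaction-function slope is −0.3, so a 50-unit rise in q_A moves q_C by −0.3 × 50 = −15. C's best response falls — the actions are strategic substitutes.

-15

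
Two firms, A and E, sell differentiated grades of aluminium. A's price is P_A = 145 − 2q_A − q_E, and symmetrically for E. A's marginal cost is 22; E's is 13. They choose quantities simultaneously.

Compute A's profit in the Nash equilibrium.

Firm A's profit: π = q_A(145 − 2q_A − q_E) − 22q_A.
∂π/∂q_A = 123 − 4q_A − q_E = 0 ⇒ q_A = 30.75 − 0.25q_E.
Similarly q_E = 33 − 0.25q_A.
Substituting the second reaction function into the first: q_A = 30.75 − 0.25(33 − 0.25q_A), which gives 0.9375q_A = 22.5 ⇒ q_A = 24.
Then q_E = 33 − 0.25·24 = 27.
P_A = 145 − 2·24 − 27 = 70.
Profit = (70 − 22)·24 = 1152.

1152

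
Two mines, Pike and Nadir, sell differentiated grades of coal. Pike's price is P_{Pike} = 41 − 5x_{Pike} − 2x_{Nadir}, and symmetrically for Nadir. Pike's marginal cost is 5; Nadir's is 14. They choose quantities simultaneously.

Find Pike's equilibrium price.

Mine Pike's profit: π = x_{Pike}(41 − 5x_{Pike} − 2x_{Nadir}) − 5x_{Pike}.
∂π/∂x_{Pike} = 36 − 10x_{Pike} − 2x_{Nadir} = 0 ⇒ x_{Pike} = 3.6 − 0.2x_{Nadir}.
Similarly x_{Nadir} = 2.7 − 0.2x_{Pike}.
Substituting the second reaction function into the first: x_{Pike} = 3.6 − 0.2(2.7 − 0.2x_{Pike}), which gives 0.96x_{Pike} = 3.06 ⇒ x_{Pike} = 3.1875.
Then x_{Nadir} = 2.7 − 0.2·3.1875 = 2.0625.
P_{Pike} = 41 − 5·3.1875 − 2·2.0625 = 20.9375.

20.9375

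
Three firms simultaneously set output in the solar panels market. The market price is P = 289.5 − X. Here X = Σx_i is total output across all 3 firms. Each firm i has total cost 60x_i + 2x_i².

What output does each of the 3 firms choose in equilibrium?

A representative firm's profit is π_i = x_i(289.5 − X) − 60x_i − 2x_i², with X = x_i + Σ_{j≠i} x_j.
First-order condition: 229.5 − 6x_i − Σ_{j≠i} x_j = 0.
Imposing symmetry (x_j = x for all j) turns Σ_{j≠i} x_j into 2x, so 229.5 = 8x and x = 28.6875.

28.6875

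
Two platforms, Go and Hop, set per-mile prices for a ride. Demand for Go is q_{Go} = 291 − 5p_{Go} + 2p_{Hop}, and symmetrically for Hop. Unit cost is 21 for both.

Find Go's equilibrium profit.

4061.25

Go's profit: π = (p_{Go} − 21)(291 − 5p_{Go} + 2p_{Hop}).
∂π/∂p_{Go} = 396 − 10p_{Go} + 2p_{Hop} = 0 ⇒ p_{Go} = 39.6 + 0.2p_{Hop}.
By symmetry p_{Hop} = p_{Go}; substituting into the reaction function, 0.8p_{Go} = 39.6 and p_{Go} = 49.5.
q_{Go} = 291 − 5·49.5 + 2·49.5 = 142.5.
Profit = (49.5 − 21)·142.5 = 4061.25.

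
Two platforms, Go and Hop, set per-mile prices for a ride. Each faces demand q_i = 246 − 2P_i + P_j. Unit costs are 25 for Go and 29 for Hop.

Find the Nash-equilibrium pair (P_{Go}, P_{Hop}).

Go's profit: π = (P_{Go} − 25)(246 − 2P_{Go} + P_{Hop}).
∂π/∂P_{Go} = 296 − 4P_{Go} + P_{Hop} = 0 ⇒ P_{Go} = 74 + 0.25P_{Hop}.
Similarly P_{Hop} = 76 + 0.25P_{Go}.
Solving the two reaction functions simultaneously: (1 − (0.25)(0.25))P_{Go} = 74 + 0.25·76, so 0.9375P_{Go} = 93 and P_{Go} = 99.2.
Then P_{Hop} = 76 + 0.25·99.2 = 100.8.

99.2, 100.8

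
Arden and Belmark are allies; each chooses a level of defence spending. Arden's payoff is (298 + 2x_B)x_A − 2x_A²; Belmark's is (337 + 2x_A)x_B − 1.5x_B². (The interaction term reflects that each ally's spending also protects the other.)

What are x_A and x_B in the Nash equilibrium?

196, 243

Expanding Arden's payoff: 298x_A + 2x_Bx_A − 2x_A².
∂π/∂x_A = 298 + 2x_B − 4x_A = 0, so x_A = 74.5 + 0.5x_B.
Likewise for Belmark: x_B = 337/3 + (2/3)x_A.
Substituting the second reaction function into the first: x_A = 74.5 + 0.5(337/3 + (2/3)x_A), which gives (2/3)x_A = 392/3 ⇒ x_A = 196.
Then x_B = 337/3 + (2/3)·196 = 243.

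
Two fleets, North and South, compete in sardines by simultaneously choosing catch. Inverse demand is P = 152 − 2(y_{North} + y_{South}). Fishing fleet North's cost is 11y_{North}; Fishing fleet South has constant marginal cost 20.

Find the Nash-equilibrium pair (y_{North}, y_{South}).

25, 20.5

Fishing fleet North's profit: π = y_{North}(152 − 2(y_{North} + y_{South})) − 11y_{North}.
∂π/∂y_{North} = 141 − 4y_{North} − 2y_{South} = 0, so y_{North} = 35.25 − 0.5y_{South}.
By the same steps for South: y_{South} = 33 − 0.5y_{North}.
Plugging y_{South} into North's best response: y_{North} = 35.25 − 0.5(33 − 0.5y_{North}) ⇒ 0.75y_{North} = 18.75, so y_{North} = 25.
Then y_{South} = 33 − 0.5·25 = 20.5.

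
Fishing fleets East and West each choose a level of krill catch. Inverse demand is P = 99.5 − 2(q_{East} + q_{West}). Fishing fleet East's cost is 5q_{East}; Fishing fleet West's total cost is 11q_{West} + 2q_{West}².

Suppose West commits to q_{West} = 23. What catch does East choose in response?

Fishing fleet East's profit: π = q_{East}(99.5 − 2(q_{East} + q_{West})) − 5q_{East}.
∂π/∂q_{East} = 94.5 − 4q_{East} − 2q_{West} = 0, so q_{East} = 23.625 − 0.5q_{West}.
At q_{West} = 23: q_{East} = 23.625 − 0.5·23 = 12.125.

12.125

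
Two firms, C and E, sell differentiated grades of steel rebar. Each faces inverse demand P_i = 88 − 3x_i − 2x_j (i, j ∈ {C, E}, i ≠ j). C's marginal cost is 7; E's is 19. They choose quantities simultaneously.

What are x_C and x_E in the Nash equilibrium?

Firm C's profit: π = x_C(88 − 3x_C − 2x_E) − 7x_C.
∂π/∂x_C = 81 − 6x_C − 2x_E = 0 ⇒ x_C = 13.5 − (1/3)x_E.
Similarly x_E = 11.5 − (1/3)x_C.
Solving the two reaction functions simultaneously: (1 − (−1/3)(−1/3))x_C = 13.5 − (1/3)·11.5, so (8/9)x_C = 29/3 and x_C = 10.875.
Then x_E = 11.5 − (1/3)·10.875 = 7.875.

10.875, 7.875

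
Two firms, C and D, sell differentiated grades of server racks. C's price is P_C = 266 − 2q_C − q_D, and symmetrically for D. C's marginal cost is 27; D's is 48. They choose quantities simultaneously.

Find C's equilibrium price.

125.4

Firm C's profit: π = q_C(266 − 2q_C − q_D) − 27q_C.
∂π/∂q_C = 239 − 4q_C − q_D = 0 ⇒ q_C = 59.75 − 0.25q_D.
Similarly q_D = 54.5 − 0.25q_C.
Solving the two reaction functions simultaneously: (1 − (−0.25)(−0.25))q_C = 59.75 − 0.25·54.5, so 0.9375q_C = 46.125 and q_C = 49.2.
Then q_D = 54.5 − 0.25·49.2 = 42.2.
P_C = 266 − 2·49.2 − 42.2 = 125.4.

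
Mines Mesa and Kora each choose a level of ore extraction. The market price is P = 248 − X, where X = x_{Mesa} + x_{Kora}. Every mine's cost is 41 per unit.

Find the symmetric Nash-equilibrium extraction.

Mine Mesa's profit: π = x_{Mesa}(248 − (x_{Mesa} + x_{Kora})) − 41x_{Mesa}.
∂π/∂x_{Mesa} = 207 − 2x_{Mesa} − x_{Kora} = 0, so x_{Mesa} = 103.5 − 0.5x_{Kora}.
By symmetry x_{Kora} = x_{Mesa}; substituting into the reaction function, 1.5x_{Mesa} = 103.5 and x_{Mesa} = 69.

69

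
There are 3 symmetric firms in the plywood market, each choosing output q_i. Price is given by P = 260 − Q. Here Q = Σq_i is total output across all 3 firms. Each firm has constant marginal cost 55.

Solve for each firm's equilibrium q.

51.25

A representative firm's profit is π_i = q_i(260 − Q) − 55q_i, with Q = q_i + Σ_{j≠i} q_j.
First-order condition: 205 − 2q_i − Σ_{j≠i} q_j = 0.
Imposing symmetry (q_j = q for all j) turns Σ_{j≠i} q_j into 2q, so 205 = 4q and q = 51.25.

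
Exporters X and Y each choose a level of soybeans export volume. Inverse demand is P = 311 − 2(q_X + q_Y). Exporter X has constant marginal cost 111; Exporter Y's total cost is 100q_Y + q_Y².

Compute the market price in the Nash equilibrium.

188.8

Exporter X's profit: π = q_X(311 − 2(q_X + q_Y)) − 111q_X.
∂π/∂q_X = 200 − 4q_X − 2q_Y = 0, so q_X = 50 − 0.5q_Y.
For Y: ∂π/∂q_Y = 211 − 6q_Y − 2q_X = 0 ⇒ q_Y = 211/6 − (1/3)q_X.
Plugging q_Y into X's best response: q_X = 50 − 0.5(211/6 − (1/3)q_X) ⇒ (5/6)q_X = 389/12, so q_X = 38.9.
Then q_Y = 211/6 − (1/3)·38.9 = 22.2.
Equilibrium price: P = 311 − 2·61.1 = 188.8.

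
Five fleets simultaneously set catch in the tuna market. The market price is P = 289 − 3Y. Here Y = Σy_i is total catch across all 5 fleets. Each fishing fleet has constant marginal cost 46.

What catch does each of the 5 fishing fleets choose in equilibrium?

A representative fishing fleet's profit is π_i = y_i(289 − 3Y) − 46y_i, with Y = y_i + Σ_{j≠i} y_j.
First-order condition: 243 − 6y_i − 3Σ_{j≠i} y_j = 0.
With identical fishing fleets, set every y_j = y: then 243 − 6y − 12y = 0, i.e. y = 243/18 = 13.5.

13.5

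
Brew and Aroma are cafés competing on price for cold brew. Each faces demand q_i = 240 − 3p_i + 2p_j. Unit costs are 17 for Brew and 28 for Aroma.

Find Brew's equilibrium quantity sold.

Brew's profit: π = (p_{Brew} − 17)(240 − 3p_{Brew} + 2p_{Aroma}).
∂π/∂p_{Brew} = 291 − 6p_{Brew} + 2p_{Aroma} = 0 ⇒ p_{Brew} = 48.5 + (1/3)p_{Aroma}.
Similarly p_{Aroma} = 54 + (1/3)p_{Brew}.
Plugging p_{Aroma} into Brew's best response: p_{Brew} = 48.5 + (1/3)(54 + (1/3)p_{Brew}) ⇒ (8/9)p_{Brew} = 66.5, so p_{Brew} = 74.8125.
Then p_{Aroma} = 54 + (1/3)·74.8125 = 78.9375.
q_{Brew} = 240 − 3·74.8125 + 2·78.9375 = 173.4375.

173.4375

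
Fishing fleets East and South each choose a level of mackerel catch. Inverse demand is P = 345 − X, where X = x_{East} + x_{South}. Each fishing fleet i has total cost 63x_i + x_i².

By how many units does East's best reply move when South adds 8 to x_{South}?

-2

Fishing fleet East's profit: π = x_{East}(345 − (x_{East} + x_{South})) − 63x_{East} − x_{East}².
∂π/∂x_{East} = 282 − 4x_{East} − x_{South} = 0, so x_{East} = 70.5 − 0.25x_{South}.
The reaction-function slope is −0.25, so an 8-unit rise in x_{South} moves x_{East} by −0.25 × 8 = −2. East's best response falls — the actions are strategic substitutes.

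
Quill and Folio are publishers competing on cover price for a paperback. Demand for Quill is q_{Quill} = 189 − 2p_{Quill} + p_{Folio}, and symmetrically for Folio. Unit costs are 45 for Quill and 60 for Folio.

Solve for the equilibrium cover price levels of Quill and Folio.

95, 101

Quill's profit: π = (p_{Quill} − 45)(189 − 2p_{Quill} + p_{Folio}).
∂π/∂p_{Quill} = 279 − 4p_{Quill} + p_{Folio} = 0 ⇒ p_{Quill} = 69.75 + 0.25p_{Folio}.
Similarly p_{Folio} = 77.25 + 0.25p_{Quill}.
Plugging p_{Folio} into Quill's best response: p_{Quill} = 69.75 + 0.25(77.25 + 0.25p_{Quill}) ⇒ 0.9375p_{Quill} = 89.0625, so p_{Quill} = 95.
Then p_{Folio} = 77.25 + 0.25·95 = 101.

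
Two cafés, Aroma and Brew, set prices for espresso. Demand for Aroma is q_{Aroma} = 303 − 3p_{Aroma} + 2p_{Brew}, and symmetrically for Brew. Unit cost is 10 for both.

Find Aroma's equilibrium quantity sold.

Aroma's profit: π = (p_{Aroma} − 10)(303 − 3p_{Aroma} + 2p_{Brew}).
∂π/∂p_{Aroma} = 333 − 6p_{Aroma} + 2p_{Brew} = 0 ⇒ p_{Aroma} = 55.5 + (1/3)p_{Brew}.
Setting p_{Aroma} = p_{Brew} in the reaction function: p_{Aroma} = 55.5 + (1/3)p_{Aroma}, so p_{Aroma} = 55.5 / (2/3) = 83.25.
q_{Aroma} = 303 − 3·83.25 + 2·83.25 = 219.75.

219.75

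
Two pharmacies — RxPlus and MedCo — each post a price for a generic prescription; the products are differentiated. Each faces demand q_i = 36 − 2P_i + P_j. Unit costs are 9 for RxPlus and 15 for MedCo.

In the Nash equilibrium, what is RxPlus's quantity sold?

19.6

RxPlus's profit: π = (P_{RxPlus} − 9)(36 − 2P_{RxPlus} + P_{MedCo}).
∂π/∂P_{RxPlus} = 54 − 4P_{RxPlus} + P_{MedCo} = 0 ⇒ P_{RxPlus} = 13.5 + 0.25P_{MedCo}.
Similarly P_{MedCo} = 16.5 + 0.25P_{RxPlus}.
Solving the two reaction functions simultaneously: (1 − (0.25)(0.25))P_{RxPlus} = 13.5 + 0.25·16.5, so 0.9375P_{RxPlus} = 17.625 and P_{RxPlus} = 18.8.
Then P_{MedCo} = 16.5 + 0.25·18.8 = 21.2.
q_{RxPlus} = 36 − 2·18.8 + 21.2 = 19.6.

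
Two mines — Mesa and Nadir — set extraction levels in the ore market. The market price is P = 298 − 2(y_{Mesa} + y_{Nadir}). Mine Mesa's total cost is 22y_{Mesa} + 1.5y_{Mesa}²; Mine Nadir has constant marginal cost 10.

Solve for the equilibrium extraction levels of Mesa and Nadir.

Mine Mesa's profit: π = y_{Mesa}(298 − 2(y_{Mesa} + y_{Nadir})) − 22y_{Mesa} − 1.5y_{Mesa}².
∂π/∂y_{Mesa} = 276 − 7y_{Mesa} − 2y_{Nadir} = 0, so y_{Mesa} = 276/7 − (2/7)y_{Nadir}.
For Nadir: ∂π/∂y_{Nadir} = 288 − 4y_{Nadir} − 2y_{Mesa} = 0 ⇒ y_{Nadir} = 72 − 0.5y_{Mesa}.
Solving the two reaction functions simultaneously: (1 − (−2/7)(−0.5))y_{Mesa} = 276/7 − (2/7)·72, so (6/7)y_{Mesa} = 132/7 and y_{Mesa} = 22.
Then y_{Nadir} = 72 − 0.5·22 = 61.

22, 61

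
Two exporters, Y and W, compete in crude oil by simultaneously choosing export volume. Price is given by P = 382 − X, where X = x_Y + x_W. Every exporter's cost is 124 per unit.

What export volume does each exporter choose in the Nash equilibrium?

Exporter Y's profit: π = x_Y(382 − (x_Y + x_W)) − 124x_Y.
∂π/∂x_Y = 258 − 2x_Y − x_W = 0, so x_Y = 129 − 0.5x_W.
Setting x_Y = x_W in the reaction function: x_Y = 129 − 0.5x_Y, so x_Y = 129 / 1.5 = 86.

86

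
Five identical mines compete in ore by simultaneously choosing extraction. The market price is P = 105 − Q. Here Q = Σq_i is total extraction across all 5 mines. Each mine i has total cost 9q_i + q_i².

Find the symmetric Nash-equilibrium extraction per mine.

12

A representative mine's profit is π_i = q_i(105 − Q) − 9q_i − q_i², with Q = q_i + Σ_{j≠i} q_j.
First-order condition: 96 − 4q_i − Σ_{j≠i} q_j = 0.
With identical mines, set every q_j = q: then 96 − 4q − 4q = 0, i.e. q = 96/8 = 12.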